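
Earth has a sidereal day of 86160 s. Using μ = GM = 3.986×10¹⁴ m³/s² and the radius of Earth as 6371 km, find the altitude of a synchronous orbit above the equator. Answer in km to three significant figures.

A synchronous orbit has period T, so by Kepler's third law a = (μT²/4π²)^(1/3).
μT²/4π² = 3.986×10¹⁴ × (8.616×10⁴)² / 39.48 = 7.495×10²² m³.
a = 4.216×10⁷ m = 42163 km.
Altitude h = a − R = 42163 − 6371 = 35792 km.

h_sync ≈ 35800 km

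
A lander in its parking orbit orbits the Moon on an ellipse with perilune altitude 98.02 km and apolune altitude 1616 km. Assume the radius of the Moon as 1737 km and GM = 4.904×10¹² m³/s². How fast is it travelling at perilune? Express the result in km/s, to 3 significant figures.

r_p = 1737 + 98.02 = 1835.0 km = 1.8350×10⁶ m.
r_a = 1737 + 1616 = 3353.0 km = 3.3530×10⁶ m.
Semi-major axis a = (r_p + r_a)/2 = 2594.0 km = 2.594×10⁶ m.
Vis-viva: v² = μ(2/r − 1/a) = 4.904×10¹² × (1.090×10⁻⁶ − 3.855×10⁻⁷) = 3.454×10⁶ m²/s².
v = 1859 m/s = 1.859 km/s.

v ≈ 1.86 km/s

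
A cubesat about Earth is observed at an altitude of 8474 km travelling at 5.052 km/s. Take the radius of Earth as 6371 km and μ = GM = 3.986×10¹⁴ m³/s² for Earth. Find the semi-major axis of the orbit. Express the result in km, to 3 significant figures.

a ≈ 14100 km

r = 6371 + 8474 = 14845 km = 1.484×10⁷ m.
Vis-viva rearranged: 1/a = 2/r − v²/μ = 1.347×10⁻⁷ − 6.403×10⁻⁸ = 7.069×10⁻⁸ m⁻¹.
a = 1.415×10⁷ m = 14145 km.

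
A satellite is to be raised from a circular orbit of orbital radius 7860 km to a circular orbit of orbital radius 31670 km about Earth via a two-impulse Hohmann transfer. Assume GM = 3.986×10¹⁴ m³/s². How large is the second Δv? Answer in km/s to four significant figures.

Δv ≈ 1.310 km/s

r₁ = 7860 km = 7.860×10⁶ m.
r₂ = 31670 km = 3.167×10⁷ m.
Transfer ellipse a_t = (r₁ + r₂)/2 = 1.976×10⁷ m.
At r₁: circular v_c1 = √(μ/r₁) = 7121 m/s; transfer-perigee v_p = √[μ(2/r₁ − 1/a_t)] = 9014 m/s.
At r₂: circular v_c2 = √(μ/r₂) = 3548 m/s; transfer-apogee v_a = √[μ(2/r₂ − 1/a_t)] = 2237 m/s.
Δv₂ = v_c2 − v_a = 1310 m/s.
= 1.310 km/s.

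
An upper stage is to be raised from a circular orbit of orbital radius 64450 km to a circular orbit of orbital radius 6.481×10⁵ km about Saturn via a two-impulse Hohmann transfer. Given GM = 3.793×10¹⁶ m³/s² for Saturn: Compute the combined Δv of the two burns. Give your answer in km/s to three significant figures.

r₁ = 64450 km = 6.445×10⁷ m.
r₂ = 6.481×10⁵ km = 6.481×10⁸ m.
Transfer ellipse a_t = (r₁ + r₂)/2 = 3.563×10⁸ m.
At r₁: circular v_c1 = √(μ/r₁) = 24260 m/s; transfer-perikrone v_p = √[μ(2/r₁ − 1/a_t)] = 32720 m/s.
Δv₁ = v_p − v_c1 = 8460 m/s.
At r₂: circular v_c2 = √(μ/r₂) = 7650 m/s; transfer-apokrone v_a = √[μ(2/r₂ − 1/a_t)] = 3254 m/s.
Δv₂ = v_c2 − v_a = 4396 m/s.
Total Δv = Δv₁ + Δv₂ = 12860 m/s = 12.86 km/s.

Δv_total ≈ 12.9 km/s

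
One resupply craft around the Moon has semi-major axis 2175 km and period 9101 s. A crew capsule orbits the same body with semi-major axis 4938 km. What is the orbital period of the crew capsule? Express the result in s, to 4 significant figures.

T₂ ≈ 31130 s

Kepler's third law: T² ∝ a³, so T₂ = T₁ (a₂/a₁)^(3/2).
a₂/a₁ = 2.270, (a₂/a₁)^(3/2) = 3.421.
T₂ = 9101 × 3.421 = 31130 s.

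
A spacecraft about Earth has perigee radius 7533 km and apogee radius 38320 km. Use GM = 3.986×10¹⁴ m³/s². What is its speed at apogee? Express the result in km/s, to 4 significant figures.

v ≈ 1.849 km/s

Semi-major axis a = (r_p + r_a)/2 = 22926 km = 2.293×10⁷ m.
Vis-viva: v² = μ(2/r − 1/a) = 3.986×10¹⁴ × (5.219×10⁻⁸ − 4.362×10⁻⁸) = 3.418×10⁶ m²/s².
v = 1849 m/s = 1.849 km/s.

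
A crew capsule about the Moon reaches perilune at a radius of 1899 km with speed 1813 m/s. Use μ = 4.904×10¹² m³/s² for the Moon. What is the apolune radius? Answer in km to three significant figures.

apolune radius ≈ 3320 km

r_p = 1.899×10⁶ m.
Specific energy ε = v²/2 − μ/r = -9.389×10⁵ J/kg, so a = −μ/(2ε) = 2.611×10⁶ m.
The apsides satisfy r_p + r_a = 2a, so the apolune radius is 2a − r_p = 3.324×10⁶ m = 3324.0 km.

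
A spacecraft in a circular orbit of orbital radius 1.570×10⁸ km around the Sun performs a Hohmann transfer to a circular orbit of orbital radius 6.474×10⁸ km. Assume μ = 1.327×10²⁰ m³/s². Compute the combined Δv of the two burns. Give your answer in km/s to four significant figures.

Δv_total ≈ 13.18 km/s

r₁ = 1.570×10⁸ km = 1.570×10¹¹ m.
r₂ = 6.474×10⁸ km = 6.474×10¹¹ m.
Transfer ellipse a_t = (r₁ + r₂)/2 = 4.022×10¹¹ m.
At r₁: circular v_c1 = √(μ/r₁) = 29070 m/s; transfer-perihelion v_p = √[μ(2/r₁ − 1/a_t)] = 36890 m/s.
Δv₁ = v_p − v_c1 = 7812 m/s.
At r₂: circular v_c2 = √(μ/r₂) = 14320 m/s; transfer-aphelion v_a = √[μ(2/r₂ − 1/a_t)] = 8945 m/s.
Δv₂ = v_c2 − v_a = 5372 m/s.
Total Δv = Δv₁ + Δv₂ = 13180 m/s = 13.18 km/s.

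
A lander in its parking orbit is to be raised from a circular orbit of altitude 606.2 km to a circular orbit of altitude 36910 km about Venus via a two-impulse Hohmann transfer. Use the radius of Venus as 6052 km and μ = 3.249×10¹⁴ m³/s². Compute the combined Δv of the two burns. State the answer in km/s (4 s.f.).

Δv_total ≈ 3.532 km/s

r₁ = 6052 + 606.2 = 6658.2 km = 6.6582×10⁶ m.
r₂ = 6052 + 36910 = 42962 km = 4.2962×10⁷ m.
Transfer ellipse a_t = (r₁ + r₂)/2 = 2.481×10⁷ m.
At r₁: circular v_c1 = √(μ/r₁) = 6985 m/s; transfer-periapsis v_p = √[μ(2/r₁ − 1/a_t)] = 9192 m/s.
Δv₁ = v_p − v_c1 = 2207 m/s.
At r₂: circular v_c2 = √(μ/r₂) = 2750 m/s; transfer-apoapsis v_a = √[μ(2/r₂ − 1/a_t)] = 1425 m/s.
Δv₂ = v_c2 − v_a = 1325 m/s.
Total Δv = Δv₁ + Δv₂ = 3532 m/s = 3.532 km/s.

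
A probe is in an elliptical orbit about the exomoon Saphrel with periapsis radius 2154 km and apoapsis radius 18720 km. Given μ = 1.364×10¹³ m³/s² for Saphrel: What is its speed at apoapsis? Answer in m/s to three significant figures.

Semi-major axis a = (r_p + r_a)/2 = 10437 km = 1.044×10⁷ m.
Vis-viva: v² = μ(2/r − 1/a) = 1.364×10¹³ × (1.068×10⁻⁷ − 9.581×10⁻⁸) = 1.504×10⁵ m²/s².
v = 387.8 m/s.

v ≈ 388 m/s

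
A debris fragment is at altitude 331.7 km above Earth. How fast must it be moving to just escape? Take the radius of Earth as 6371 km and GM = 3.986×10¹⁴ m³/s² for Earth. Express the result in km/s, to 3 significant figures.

r = 6371 + 331.7 = 6702.7 km = 6.7027×10⁶ m.
Escape speed v_esc = √(2μ/r) = √(2 × 3.986×10¹⁴ / 6.703×10⁶) = √(1.189×10⁸) = 10910 m/s.
= 10.91 km/s.

v_esc ≈ 10.9 km/s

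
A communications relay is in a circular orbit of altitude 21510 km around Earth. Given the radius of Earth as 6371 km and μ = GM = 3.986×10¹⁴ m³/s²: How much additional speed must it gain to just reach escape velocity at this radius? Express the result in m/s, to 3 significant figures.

Δv ≈ 1570 m/s

r = 6371 + 21510 = 27881 km = 2.7881×10⁷ m.
Circular speed v_c = √(μ/r) = 3781 m/s.
Escape speed v_esc = √(2μ/r) = √2 × v_c = 5347 m/s.
Δv = v_esc − v_c = 1566 m/s.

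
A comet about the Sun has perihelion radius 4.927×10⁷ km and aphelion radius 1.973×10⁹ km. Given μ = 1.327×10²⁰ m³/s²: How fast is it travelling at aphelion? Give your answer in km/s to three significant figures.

v ≈ 1.81 km/s

Semi-major axis a = (r_p + r_a)/2 = 1.0111×10⁹ km = 1.011×10¹² m.
Vis-viva: v² = μ(2/r − 1/a) = 1.327×10²⁰ × (1.014×10⁻¹² − 9.890×10⁻¹³) = 3.277×10⁶ m²/s².
v = 1810 m/s = 1.810 km/s.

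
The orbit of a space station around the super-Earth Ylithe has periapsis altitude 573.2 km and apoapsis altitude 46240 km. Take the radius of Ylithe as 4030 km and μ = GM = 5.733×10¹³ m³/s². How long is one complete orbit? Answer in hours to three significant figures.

r_p = 4030 + 573.2 = 4603.2 km = 4.6032×10⁶ m.
r_a = 4030 + 46240 = 50270 km = 5.0270×10⁷ m.
Semi-major axis a = (r_p + r_a)/2 = (4603.2 + 50270)/2 = 27437 km = 2.744×10⁷ m.
By Kepler's third law T = 2π√(a³/μ) = 2π × 1.898×10⁴ = 1.193×10⁵ s.
= 33.13 hours.

T ≈ 33.1 hours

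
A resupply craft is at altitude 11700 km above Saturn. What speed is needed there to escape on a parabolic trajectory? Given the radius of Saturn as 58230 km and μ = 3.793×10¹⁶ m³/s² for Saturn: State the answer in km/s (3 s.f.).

r = 58230 + 11700 = 69930 km = 6.9930×10⁷ m.
Escape speed v_esc = √(2μ/r) = √(2 × 3.793×10¹⁶ / 6.993×10⁷) = √(1.085×10⁹) = 32940 m/s.
= 32.94 km/s.

v_esc ≈ 32.9 km/s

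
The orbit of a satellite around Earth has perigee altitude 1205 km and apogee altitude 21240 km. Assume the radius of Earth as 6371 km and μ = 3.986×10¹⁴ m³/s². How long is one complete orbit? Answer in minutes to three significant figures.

T ≈ 387 minutes

r_p = 6371 + 1205 = 7576.0 km = 7.5760×10⁶ m.
r_a = 6371 + 21240 = 27611 km = 2.7611×10⁷ m.
Semi-major axis a = (r_p + r_a)/2 = (7576.0 + 27611)/2 = 17594 km = 1.759×10⁷ m.
By Kepler's third law T = 2π√(a³/μ) = 2π × 3.696×10³ = 2.322×10⁴ s.
= 387.1 minutes.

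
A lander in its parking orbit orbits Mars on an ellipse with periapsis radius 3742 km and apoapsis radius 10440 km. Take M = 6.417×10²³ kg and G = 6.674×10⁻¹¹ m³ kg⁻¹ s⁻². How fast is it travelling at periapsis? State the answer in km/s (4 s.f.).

v ≈ 4.105 km/s

μ = GM = 6.674×10⁻¹¹ × 6.417×10²³ = 4.283×10¹³ m³/s².
Semi-major axis a = (r_p + r_a)/2 = 7091.0 km = 7.091×10⁶ m.
Vis-viva: v² = μ(2/r − 1/a) = 4.283×10¹³ × (5.345×10⁻⁷ − 1.410×10⁻⁷) = 1.685×10⁷ m²/s².
v = 4105 m/s = 4.105 km/s.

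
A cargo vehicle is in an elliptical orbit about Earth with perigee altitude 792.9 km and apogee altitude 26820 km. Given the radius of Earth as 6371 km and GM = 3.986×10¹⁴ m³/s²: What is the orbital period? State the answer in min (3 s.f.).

T ≈ 475 min

r_p = 6371 + 792.9 = 7163.9 km = 7.1639×10⁶ m.
r_a = 6371 + 26820 = 33191 km = 3.3191×10⁷ m.
Semi-major axis a = (r_p + r_a)/2 = (7163.9 + 33191)/2 = 20177 km = 2.018×10⁷ m.
By Kepler's third law T = 2π√(a³/μ) = 2π × 4.540×10³ = 2.852×10⁴ s.
= 475.4 min.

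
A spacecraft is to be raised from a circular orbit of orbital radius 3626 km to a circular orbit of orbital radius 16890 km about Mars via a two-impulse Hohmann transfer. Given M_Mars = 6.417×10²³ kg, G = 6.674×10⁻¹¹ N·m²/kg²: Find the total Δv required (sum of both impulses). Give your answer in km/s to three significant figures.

μ = GM = 6.674×10⁻¹¹ × 6.417×10²³ = 4.283×10¹³ m³/s².
r₁ = 3626 km = 3.626×10⁶ m.
r₂ = 16890 km = 1.689×10⁷ m.
Transfer ellipse a_t = (r₁ + r₂)/2 = 1.026×10⁷ m.
At r₁: circular v_c1 = √(μ/r₁) = 3437 m/s; transfer-periapsis v_p = √[μ(2/r₁ − 1/a_t)] = 4410 m/s.
Δv₁ = v_p − v_c1 = 973.2 m/s.
At r₂: circular v_c2 = √(μ/r₂) = 1592 m/s; transfer-apoapsis v_a = √[μ(2/r₂ − 1/a_t)] = 946.7 m/s.
Δv₂ = v_c2 − v_a = 645.6 m/s.
Total Δv = Δv₁ + Δv₂ = 1619 m/s = 1.619 km/s.

Δv_total ≈ 1.62 km/s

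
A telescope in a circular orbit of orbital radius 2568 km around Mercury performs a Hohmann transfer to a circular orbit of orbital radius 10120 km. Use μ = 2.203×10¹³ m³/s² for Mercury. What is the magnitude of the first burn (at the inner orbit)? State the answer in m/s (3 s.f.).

r₁ = 2568 km = 2.568×10⁶ m.
r₂ = 10120 km = 1.012×10⁷ m.
Transfer ellipse a_t = (r₁ + r₂)/2 = 6.344×10⁶ m.
At r₁: circular v_c1 = √(μ/r₁) = 2929 m/s; transfer-periherm v_p = √[μ(2/r₁ − 1/a_t)] = 3699 m/s.
Δv₁ = v_p − v_c1 = 770.4 m/s.

Δv ≈ 770 m/s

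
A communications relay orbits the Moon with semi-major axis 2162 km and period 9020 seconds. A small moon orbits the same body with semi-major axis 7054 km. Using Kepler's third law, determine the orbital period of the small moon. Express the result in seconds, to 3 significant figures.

Kepler's third law: T² ∝ a³, so T₂ = T₁ (a₂/a₁)^(3/2).
a₂/a₁ = 3.263, (a₂/a₁)^(3/2) = 5.893.
T₂ = 9020 × 5.893 = 53160 seconds.

T₂ ≈ 53200 seconds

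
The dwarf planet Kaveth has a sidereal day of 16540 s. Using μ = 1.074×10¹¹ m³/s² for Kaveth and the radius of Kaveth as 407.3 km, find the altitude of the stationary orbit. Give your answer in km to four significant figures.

h_sync ≈ 498.9 km

A synchronous orbit has period T, so by Kepler's third law a = (μT²/4π²)^(1/3).
μT²/4π² = 1.074×10¹¹ × (1.654×10⁴)² / 39.48 = 7.442×10¹⁷ m³.
a = 9.062×10⁵ m = 906.23 km.
Altitude h = a − R = 906.23 − 407.3 = 498.93 km.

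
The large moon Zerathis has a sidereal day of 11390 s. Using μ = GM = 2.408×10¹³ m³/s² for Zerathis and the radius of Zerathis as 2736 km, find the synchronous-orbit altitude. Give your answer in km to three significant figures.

h_sync ≈ 1560 km

A synchronous orbit has period T, so by Kepler's third law a = (μT²/4π²)^(1/3).
μT²/4π² = 2.408×10¹³ × (1.139×10⁴)² / 39.48 = 7.913×10¹⁹ m³.
a = 4.293×10⁶ m = 4293.2 km.
Altitude h = a − R = 4293.2 − 2736 = 1557.2 km.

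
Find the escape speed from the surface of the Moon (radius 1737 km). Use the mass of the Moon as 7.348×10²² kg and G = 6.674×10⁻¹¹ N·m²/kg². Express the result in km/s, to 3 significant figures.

v_esc ≈ 2.38 km/s

μ = GM = 6.674×10⁻¹¹ × 7.348×10²² = 4.904×10¹² m³/s².
r = R = 1.737×10⁶ m.
Escape speed v_esc = √(2μ/r) = √(2 × 4.904×10¹² / 1.737×10⁶) = √(5.647×10⁶) = 2376 m/s.
= 2.376 km/s.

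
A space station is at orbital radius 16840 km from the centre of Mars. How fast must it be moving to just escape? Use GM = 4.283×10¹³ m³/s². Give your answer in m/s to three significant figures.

v_esc ≈ 2260 m/s

r = 16840 km = 1.684×10⁷ m.
Escape speed v_esc = √(2μ/r) = √(2 × 4.283×10¹³ / 1.684×10⁷) = √(5.087×10⁶) = 2255 m/s.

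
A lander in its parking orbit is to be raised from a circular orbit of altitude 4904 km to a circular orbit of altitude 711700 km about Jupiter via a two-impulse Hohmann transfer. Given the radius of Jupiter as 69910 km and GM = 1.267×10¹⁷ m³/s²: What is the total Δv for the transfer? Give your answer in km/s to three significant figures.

r₁ = 69910 + 4904 = 74814 km = 7.4814×10⁷ m.
r₂ = 69910 + 711700 = 781610 km = 7.8161×10⁸ m.
Transfer ellipse a_t = (r₁ + r₂)/2 = 4.282×10⁸ m.
At r₁: circular v_c1 = √(μ/r₁) = 41150 m/s; transfer-perijove v_p = √[μ(2/r₁ − 1/a_t)] = 55600 m/s.
Δv₁ = v_p − v_c1 = 14450 m/s.
At r₂: circular v_c2 = √(μ/r₂) = 12730 m/s; transfer-apojove v_a = √[μ(2/r₂ − 1/a_t)] = 5322 m/s.
Δv₂ = v_c2 − v_a = 7410 m/s.
Total Δv = Δv₁ + Δv₂ = 21860 m/s = 21.86 km/s.

Δv_total ≈ 21.9 km/s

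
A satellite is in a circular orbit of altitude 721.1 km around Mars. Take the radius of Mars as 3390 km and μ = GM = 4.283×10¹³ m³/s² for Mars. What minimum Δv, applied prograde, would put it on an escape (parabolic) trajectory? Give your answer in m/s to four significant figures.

Δv ≈ 1337 m/s

r = 3390 + 721.1 = 4111.1 km = 4.1111×10⁶ m.
Circular speed v_c = √(μ/r) = 3228 m/s.
Escape speed v_esc = √(2μ/r) = √2 × v_c = 4565 m/s.
Δv = v_esc − v_c = 1337 m/s.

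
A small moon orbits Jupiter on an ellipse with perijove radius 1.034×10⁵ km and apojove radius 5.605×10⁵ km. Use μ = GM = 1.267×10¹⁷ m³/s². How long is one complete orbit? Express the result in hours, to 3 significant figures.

Semi-major axis a = (r_p + r_a)/2 = (1.0340×10⁵ + 5.6050×10⁵)/2 = 3.3195×10⁵ km = 3.320×10⁸ m.
By Kepler's third law T = 2π√(a³/μ) = 2π × 1.699×10⁴ = 1.068×10⁵ s.
= 29.66 hours.

T ≈ 29.7 hours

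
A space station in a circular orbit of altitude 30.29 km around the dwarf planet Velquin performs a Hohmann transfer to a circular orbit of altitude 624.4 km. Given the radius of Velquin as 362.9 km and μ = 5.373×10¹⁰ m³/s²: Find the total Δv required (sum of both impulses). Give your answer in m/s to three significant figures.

r₁ = 362.9 + 30.29 = 393.19 km = 3.9319×10⁵ m.
r₂ = 362.9 + 624.4 = 987.30 km = 9.8730×10⁵ m.
Transfer ellipse a_t = (r₁ + r₂)/2 = 6.902×10⁵ m.
At r₁: circular v_c1 = √(μ/r₁) = 369.7 m/s; transfer-periapsis v_p = √[μ(2/r₁ − 1/a_t)] = 442.1 m/s.
Δv₁ = v_p − v_c1 = 72.45 m/s.
At r₂: circular v_c2 = √(μ/r₂) = 233.3 m/s; transfer-apoapsis v_a = √[μ(2/r₂ − 1/a_t)] = 176.1 m/s.
Δv₂ = v_c2 − v_a = 57.21 m/s.
Total Δv = Δv₁ + Δv₂ = 129.7 m/s.

Δv_total ≈ 130 m/s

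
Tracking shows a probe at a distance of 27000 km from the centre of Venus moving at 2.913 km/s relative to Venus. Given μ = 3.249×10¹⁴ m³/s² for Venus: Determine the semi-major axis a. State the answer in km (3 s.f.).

r = 2.700×10⁷ m.
Vis-viva rearranged: 1/a = 2/r − v²/μ = 7.407×10⁻⁸ − 2.612×10⁻⁸ = 4.796×10⁻⁸ m⁻¹.
a = 2.085×10⁷ m = 20852 km.

a ≈ 20900 km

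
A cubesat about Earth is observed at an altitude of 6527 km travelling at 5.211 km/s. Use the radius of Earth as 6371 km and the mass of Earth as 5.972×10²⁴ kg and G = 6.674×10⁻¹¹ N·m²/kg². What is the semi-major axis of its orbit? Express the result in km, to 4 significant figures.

μ = GM = 6.674×10⁻¹¹ × 5.972×10²⁴ = 3.986×10¹⁴ m³/s².
r = 6371 + 6527 = 12898 km = 1.290×10⁷ m.
Vis-viva rearranged: 1/a = 2/r − v²/μ = 1.551×10⁻⁷ − 6.813×10⁻⁸ = 8.693×10⁻⁸ m⁻¹.
a = 1.150×10⁷ m = 11503 km.

a ≈ 11500 km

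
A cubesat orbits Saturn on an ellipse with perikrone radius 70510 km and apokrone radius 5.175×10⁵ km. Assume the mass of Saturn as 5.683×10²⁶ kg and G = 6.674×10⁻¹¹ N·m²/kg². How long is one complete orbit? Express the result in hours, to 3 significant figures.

μ = GM = 6.674×10⁻¹¹ × 5.683×10²⁶ = 3.793×10¹⁶ m³/s².
Semi-major axis a = (r_p + r_a)/2 = (70510 + 5.1750×10⁵)/2 = 2.9400×10⁵ km = 2.940×10⁸ m.
By Kepler's third law T = 2π√(a³/μ) = 2π × 2.589×10⁴ = 1.626×10⁵ s.
= 45.18 hours.

T ≈ 45.2 hours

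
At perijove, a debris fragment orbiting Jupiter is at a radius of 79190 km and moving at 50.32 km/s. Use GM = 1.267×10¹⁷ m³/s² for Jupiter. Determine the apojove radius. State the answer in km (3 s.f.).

r_p = 7.919×10⁷ m.
Specific energy ε = v²/2 − μ/r = -3.339×10⁸ J/kg, so a = −μ/(2ε) = 1.897×10⁸ m.
The apsides satisfy r_p + r_a = 2a, so the apojove radius is 2a − r_p = 3.003×10⁸ m = 3.0027×10⁵ km.

apojove radius ≈ 3.00×10⁵ km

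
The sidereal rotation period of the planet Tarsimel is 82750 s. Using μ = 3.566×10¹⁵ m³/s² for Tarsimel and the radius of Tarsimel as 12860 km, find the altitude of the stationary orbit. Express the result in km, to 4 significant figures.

h_sync ≈ 72340 km

A synchronous orbit has period T, so by Kepler's third law a = (μT²/4π²)^(1/3).
μT²/4π² = 3.566×10¹⁵ × (8.275×10⁴)² / 39.48 = 6.185×10²³ m³.
a = 8.520×10⁷ m = 85203 km.
Altitude h = a − R = 85203 − 12860 = 72343 km.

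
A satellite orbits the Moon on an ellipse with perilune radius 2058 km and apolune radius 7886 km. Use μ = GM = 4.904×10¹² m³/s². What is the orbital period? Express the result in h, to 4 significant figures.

T ≈ 8.738 h

Semi-major axis a = (r_p + r_a)/2 = (2058.0 + 7886.0)/2 = 4972.0 km = 4.972×10⁶ m.
By Kepler's third law T = 2π√(a³/μ) = 2π × 5.006×10³ = 3.146×10⁴ s.
= 8.738 h.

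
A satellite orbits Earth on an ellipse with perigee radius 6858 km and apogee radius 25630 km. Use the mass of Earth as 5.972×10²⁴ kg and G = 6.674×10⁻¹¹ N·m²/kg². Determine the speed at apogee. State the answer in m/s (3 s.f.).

v ≈ 2560 m/s

μ = GM = 6.674×10⁻¹¹ × 5.972×10²⁴ = 3.986×10¹⁴ m³/s².
Semi-major axis a = (r_p + r_a)/2 = 16244 km = 1.624×10⁷ m.
Vis-viva: v² = μ(2/r − 1/a) = 3.986×10¹⁴ × (7.803×10⁻⁸ − 6.156×10⁻⁸) = 6.565×10⁶ m²/s².
v = 2562 m/s.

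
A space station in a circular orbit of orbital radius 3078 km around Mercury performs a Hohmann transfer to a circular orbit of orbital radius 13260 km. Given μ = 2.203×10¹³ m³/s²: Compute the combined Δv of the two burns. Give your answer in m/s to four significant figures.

r₁ = 3078 km = 3.078×10⁶ m.
r₂ = 13260 km = 1.326×10⁷ m.
Transfer ellipse a_t = (r₁ + r₂)/2 = 8.169×10⁶ m.
At r₁: circular v_c1 = √(μ/r₁) = 2675 m/s; transfer-periherm v_p = √[μ(2/r₁ − 1/a_t)] = 3408 m/s.
Δv₁ = v_p − v_c1 = 733.2 m/s.
At r₂: circular v_c2 = √(μ/r₂) = 1289 m/s; transfer-apoherm v_a = √[μ(2/r₂ − 1/a_t)] = 791.2 m/s.
Δv₂ = v_c2 − v_a = 497.7 m/s.
Total Δv = Δv₁ + Δv₂ = 1231 m/s.

Δv_total ≈ 1231 m/s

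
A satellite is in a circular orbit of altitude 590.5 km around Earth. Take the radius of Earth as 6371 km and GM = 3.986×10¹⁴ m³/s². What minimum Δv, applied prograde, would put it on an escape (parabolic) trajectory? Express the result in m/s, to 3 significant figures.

Δv ≈ 3130 m/s

r = 6371 + 590.5 = 6961.5 km = 6.9615×10⁶ m.
Circular speed v_c = √(μ/r) = 7567 m/s.
Escape speed v_esc = √(2μ/r) = √2 × v_c = 10700 m/s.
Δv = v_esc − v_c = 3134 m/s.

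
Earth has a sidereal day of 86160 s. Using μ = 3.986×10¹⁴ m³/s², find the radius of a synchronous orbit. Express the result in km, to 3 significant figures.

r_sync ≈ 42200 km

A synchronous orbit has period T, so by Kepler's third law a = (μT²/4π²)^(1/3).
μT²/4π² = 3.986×10¹⁴ × (8.616×10⁴)² / 39.48 = 7.495×10²² m³.
a = 4.216×10⁷ m = 42163 km.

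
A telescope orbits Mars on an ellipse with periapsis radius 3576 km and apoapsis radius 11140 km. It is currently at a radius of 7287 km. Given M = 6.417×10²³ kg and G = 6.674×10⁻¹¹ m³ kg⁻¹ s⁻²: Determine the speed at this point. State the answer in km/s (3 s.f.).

v ≈ 2.44 km/s

μ = GM = 6.674×10⁻¹¹ × 6.417×10²³ = 4.283×10¹³ m³/s².
Semi-major axis a = (r_p + r_a)/2 = 7358.0 km = 7.358×10⁶ m.
Vis-viva: v² = μ(2/r − 1/a) = 4.283×10¹³ × (2.745×10⁻⁷ − 1.359×10⁻⁷) = 5.934×10⁶ m²/s².
v = 2436 m/s = 2.436 km/s.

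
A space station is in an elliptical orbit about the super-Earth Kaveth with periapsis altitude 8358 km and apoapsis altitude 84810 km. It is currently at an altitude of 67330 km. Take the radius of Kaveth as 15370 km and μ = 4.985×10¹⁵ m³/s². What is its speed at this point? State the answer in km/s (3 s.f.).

r_p = 15370 + 8358 = 23728 km = 2.3728×10⁷ m.
r_a = 15370 + 84810 = 100180 km = 1.0018×10⁸ m.
r = 15370 + 67330 = 82700 km = 8.270×10⁷ m.
Semi-major axis a = (r_p + r_a)/2 = 61954 km = 6.195×10⁷ m.
Vis-viva: v² = μ(2/r − 1/a) = 4.985×10¹⁵ × (2.418×10⁻⁸ − 1.614×10⁻⁸) = 4.009×10⁷ m²/s².
v = 6332 m/s = 6.332 km/s.

v ≈ 6.33 km/s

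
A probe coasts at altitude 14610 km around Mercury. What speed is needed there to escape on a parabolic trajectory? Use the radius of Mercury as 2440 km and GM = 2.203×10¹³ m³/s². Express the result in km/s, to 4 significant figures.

v_esc ≈ 1.608 km/s

r = 2440 + 14610 = 17050 km = 1.7050×10⁷ m.
Escape speed v_esc = √(2μ/r) = √(2 × 2.203×10¹³ / 1.705×10⁷) = √(2.584×10⁶) = 1608 m/s.
= 1.608 km/s.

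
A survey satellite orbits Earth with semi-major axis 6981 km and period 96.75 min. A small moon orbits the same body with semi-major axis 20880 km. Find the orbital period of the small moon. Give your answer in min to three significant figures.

Kepler's third law: T² ∝ a³, so T₂ = T₁ (a₂/a₁)^(3/2).
a₂/a₁ = 2.991, (a₂/a₁)^(3/2) = 5.173.
T₂ = 96.75 × 5.173 = 500.5 min.

T₂ ≈ 500 min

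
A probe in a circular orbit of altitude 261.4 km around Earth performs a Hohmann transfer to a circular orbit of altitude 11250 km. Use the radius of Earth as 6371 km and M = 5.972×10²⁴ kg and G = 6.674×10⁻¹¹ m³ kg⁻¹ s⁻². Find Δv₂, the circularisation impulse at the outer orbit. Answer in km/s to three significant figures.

μ = GM = 6.674×10⁻¹¹ × 5.972×10²⁴ = 3.986×10¹⁴ m³/s².
r₁ = 6371 + 261.4 = 6632.4 km = 6.6324×10⁶ m.
r₂ = 6371 + 11250 = 17621 km = 1.7621×10⁷ m.
Transfer ellipse a_t = (r₁ + r₂)/2 = 1.213×10⁷ m.
At r₁: circular v_c1 = √(μ/r₁) = 7752 m/s; transfer-perigee v_p = √[μ(2/r₁ − 1/a_t)] = 9345 m/s.
At r₂: circular v_c2 = √(μ/r₂) = 4756 m/s; transfer-apogee v_a = √[μ(2/r₂ − 1/a_t)] = 3517 m/s.
Δv₂ = v_c2 − v_a = 1239 m/s.
= 1.239 km/s.

Δv ≈ 1.24 km/s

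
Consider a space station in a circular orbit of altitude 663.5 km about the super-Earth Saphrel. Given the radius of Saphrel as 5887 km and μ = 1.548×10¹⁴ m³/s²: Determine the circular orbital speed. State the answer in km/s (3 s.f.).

r = 5887 + 663.5 = 6550.5 km = 6.5505×10⁶ m.
For a circular orbit v = √(μ/r) = √(1.548×10¹⁴ / 6.550×10⁶) = √(2.363×10⁷) = 4861 m/s.
That is 4.861 km/s.

v ≈ 4.86 km/s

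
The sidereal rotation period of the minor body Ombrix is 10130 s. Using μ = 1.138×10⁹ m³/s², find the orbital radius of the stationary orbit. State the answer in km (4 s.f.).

r_sync ≈ 143.5 km

A synchronous orbit has period T, so by Kepler's third law a = (μT²/4π²)^(1/3).
μT²/4π² = 1.138×10⁹ × (1.013×10⁴)² / 39.48 = 2.958×10¹⁵ m³.
a = 1.435×10⁵ m = 143.55 km.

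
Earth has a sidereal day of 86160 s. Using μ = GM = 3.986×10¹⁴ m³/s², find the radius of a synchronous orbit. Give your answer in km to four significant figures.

A synchronous orbit has period T, so by Kepler's third law a = (μT²/4π²)^(1/3).
μT²/4π² = 3.986×10¹⁴ × (8.616×10⁴)² / 39.48 = 7.495×10²² m³.
a = 4.216×10⁷ m = 42163 km.

r_sync ≈ 42160 km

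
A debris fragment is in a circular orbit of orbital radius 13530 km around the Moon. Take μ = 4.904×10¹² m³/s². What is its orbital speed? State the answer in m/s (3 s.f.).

v ≈ 602 m/s

r = 13530 km = 1.353×10⁷ m.
For a circular orbit v = √(μ/r) = √(4.904×10¹² / 1.353×10⁷) = √(3.625×10⁵) = 602.0 m/s.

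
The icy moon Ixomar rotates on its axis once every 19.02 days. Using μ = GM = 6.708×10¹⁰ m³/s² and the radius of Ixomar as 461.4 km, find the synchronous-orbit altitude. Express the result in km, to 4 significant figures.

h_sync ≈ 16160 km

T = 19.02 days = 1.643×10⁶ s.
A synchronous orbit has period T, so by Kepler's third law a = (μT²/4π²)^(1/3).
μT²/4π² = 6.708×10¹⁰ × (1.643×10⁶)² / 39.48 = 4.589×10²¹ m³.
a = 1.662×10⁷ m = 16617 km.
Altitude h = a − R = 16617 − 461.4 = 16156 km.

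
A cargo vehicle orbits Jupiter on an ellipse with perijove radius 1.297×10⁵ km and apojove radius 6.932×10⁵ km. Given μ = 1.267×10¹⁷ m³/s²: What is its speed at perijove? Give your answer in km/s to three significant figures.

Semi-major axis a = (r_p + r_a)/2 = 4.1145×10⁵ km = 4.114×10⁸ m.
Vis-viva: v² = μ(2/r − 1/a) = 1.267×10¹⁷ × (1.542×10⁻⁸ − 2.430×10⁻⁹) = 1.646×10⁹ m²/s².
v = 40570 m/s = 40.57 km/s.

v ≈ 40.6 km/s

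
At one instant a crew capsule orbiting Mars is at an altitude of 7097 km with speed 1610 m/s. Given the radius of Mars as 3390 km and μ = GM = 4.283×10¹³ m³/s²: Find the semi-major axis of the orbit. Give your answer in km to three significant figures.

a ≈ 7680 km

r = 3390 + 7097 = 10487 km = 1.049×10⁷ m.
Specific orbital energy ε = v²/2 − μ/r = (1610)²/2 − 4.283×10¹³/1.049×10⁷ = -2.788×10⁶ J/kg.
Since ε = −μ/(2a), a = −μ/(2ε) = 7.681×10⁶ m = 7681.0 km.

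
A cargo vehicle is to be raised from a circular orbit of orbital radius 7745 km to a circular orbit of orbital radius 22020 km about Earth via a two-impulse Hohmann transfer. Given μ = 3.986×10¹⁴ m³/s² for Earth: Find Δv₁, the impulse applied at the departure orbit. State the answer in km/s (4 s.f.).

r₁ = 7745 km = 7.745×10⁶ m.
r₂ = 22020 km = 2.202×10⁷ m.
Transfer ellipse a_t = (r₁ + r₂)/2 = 1.488×10⁷ m.
At r₁: circular v_c1 = √(μ/r₁) = 7174 m/s; transfer-perigee v_p = √[μ(2/r₁ − 1/a_t)] = 8726 m/s.
Δv₁ = v_p − v_c1 = 1552 m/s.
= 1.552 km/s.

Δv ≈ 1.552 km/s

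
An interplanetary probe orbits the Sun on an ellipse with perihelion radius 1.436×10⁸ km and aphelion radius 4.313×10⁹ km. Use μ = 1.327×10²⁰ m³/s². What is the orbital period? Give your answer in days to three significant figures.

Semi-major axis a = (r_p + r_a)/2 = (1.4360×10⁸ + 4.3130×10⁹)/2 = 2.2283×10⁹ km = 2.228×10¹² m.
By Kepler's third law T = 2π√(a³/μ) = 2π × 2.888×10⁸ = 1.814×10⁹ s.
= 21000 days.

T ≈ 21000 days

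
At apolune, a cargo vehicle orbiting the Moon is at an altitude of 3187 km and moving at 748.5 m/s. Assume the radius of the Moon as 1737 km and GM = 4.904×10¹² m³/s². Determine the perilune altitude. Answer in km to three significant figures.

r_a = 1737 + 3187 = 4924.0 km = 4.924×10⁶ m.
Specific energy ε = v²/2 − μ/r = -7.158×10⁵ J/kg, so a = −μ/(2ε) = 3.425×10⁶ m.
The apsides satisfy r_p + r_a = 2a, so the perilune radius is 2a − r_a = 1.927×10⁶ m = 1927.0 km.
Perilune altitude = 1927.0 − 1737 = 189.96 km.

perilune altitude ≈ 190 km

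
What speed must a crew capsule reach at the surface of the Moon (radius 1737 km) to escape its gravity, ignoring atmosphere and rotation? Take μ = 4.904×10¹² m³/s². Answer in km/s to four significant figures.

r = R = 1.737×10⁶ m.
Escape speed v_esc = √(2μ/r) = √(2 × 4.904×10¹² / 1.737×10⁶) = √(5.647×10⁶) = 2376 m/s.
= 2.376 km/s.

v_esc ≈ 2.376 km/s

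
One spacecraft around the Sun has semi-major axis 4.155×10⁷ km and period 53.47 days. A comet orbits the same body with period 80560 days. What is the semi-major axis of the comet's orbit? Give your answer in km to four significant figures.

Kepler's third law: a³ ∝ T², so a₂ = a₁ (T₂/T₁)^(2/3).
T₂/T₁ = 1507, (T₂/T₁)^(2/3) = 131.4.
a₂ = 4.155×10⁷ × 131.4 = 5.461×10⁹ km.

a₂ ≈ 5.461×10⁹ km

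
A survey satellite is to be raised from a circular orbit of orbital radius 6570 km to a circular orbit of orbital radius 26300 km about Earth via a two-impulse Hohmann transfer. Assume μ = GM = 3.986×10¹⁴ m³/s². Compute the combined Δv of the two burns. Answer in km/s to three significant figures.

r₁ = 6570 km = 6.570×10⁶ m.
r₂ = 26300 km = 2.630×10⁷ m.
Transfer ellipse a_t = (r₁ + r₂)/2 = 1.644×10⁷ m.
At r₁: circular v_c1 = √(μ/r₁) = 7789 m/s; transfer-perigee v_p = √[μ(2/r₁ − 1/a_t)] = 9853 m/s.
Δv₁ = v_p − v_c1 = 2064 m/s.
At r₂: circular v_c2 = √(μ/r₂) = 3893 m/s; transfer-apogee v_a = √[μ(2/r₂ − 1/a_t)] = 2461 m/s.
Δv₂ = v_c2 − v_a = 1432 m/s.
Total Δv = Δv₁ + Δv₂ = 3496 m/s = 3.496 km/s.

Δv_total ≈ 3.50 km/s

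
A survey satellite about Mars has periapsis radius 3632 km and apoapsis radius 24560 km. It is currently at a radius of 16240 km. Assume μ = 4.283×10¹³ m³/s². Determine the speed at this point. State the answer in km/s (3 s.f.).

Semi-major axis a = (r_p + r_a)/2 = 14096 km = 1.410×10⁷ m.
Vis-viva: v² = μ(2/r − 1/a) = 4.283×10¹³ × (1.232×10⁻⁷ − 7.094×10⁻⁸) = 2.236×10⁶ m²/s².
v = 1495 m/s = 1.495 km/s.

v ≈ 1.50 km/s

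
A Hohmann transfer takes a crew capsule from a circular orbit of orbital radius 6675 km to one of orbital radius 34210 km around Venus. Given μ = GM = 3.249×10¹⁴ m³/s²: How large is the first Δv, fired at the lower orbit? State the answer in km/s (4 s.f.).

r₁ = 6675 km = 6.675×10⁶ m.
r₂ = 34210 km = 3.421×10⁷ m.
Transfer ellipse a_t = (r₁ + r₂)/2 = 2.044×10⁷ m.
At r₁: circular v_c1 = √(μ/r₁) = 6977 m/s; transfer-periapsis v_p = √[μ(2/r₁ − 1/a_t)] = 9025 m/s.
Δv₁ = v_p − v_c1 = 2049 m/s.
= 2.049 km/s.

Δv ≈ 2.049 km/s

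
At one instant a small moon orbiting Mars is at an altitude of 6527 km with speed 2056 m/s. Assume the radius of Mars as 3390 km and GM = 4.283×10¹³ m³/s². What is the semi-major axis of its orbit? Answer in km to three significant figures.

r = 3390 + 6527 = 9917.0 km = 9.917×10⁶ m.
Specific orbital energy ε = v²/2 − μ/r = (2056)²/2 − 4.283×10¹³/9.917×10⁶ = -2.205×10⁶ J/kg.
Since ε = −μ/(2a), a = −μ/(2ε) = 9.711×10⁶ m = 9710.8 km.

a ≈ 9710 km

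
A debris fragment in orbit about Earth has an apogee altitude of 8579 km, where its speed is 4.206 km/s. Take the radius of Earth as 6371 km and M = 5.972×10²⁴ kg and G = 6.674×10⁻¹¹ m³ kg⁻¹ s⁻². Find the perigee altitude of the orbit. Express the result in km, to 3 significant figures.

perigee altitude ≈ 1050 km

μ = GM = 6.674×10⁻¹¹ × 5.972×10²⁴ = 3.986×10¹⁴ m³/s².
r_a = 6371 + 8579 = 14950 km = 1.495×10⁷ m.
Specific energy ε = v²/2 − μ/r = -1.782×10⁷ J/kg, so a = −μ/(2ε) = 1.119×10⁷ m.
The apsides satisfy r_p + r_a = 2a, so the perigee radius is 2a − r_a = 7.423×10⁶ m = 7422.7 km.
Perigee altitude = 7422.7 − 6371 = 1051.7 km.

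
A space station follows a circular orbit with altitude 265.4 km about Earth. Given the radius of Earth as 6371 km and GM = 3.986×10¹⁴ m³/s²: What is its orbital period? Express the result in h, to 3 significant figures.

T ≈ 1.49 h

r = 6371 + 265.4 = 6636.4 km = 6.6364×10⁶ m.
Kepler's third law: T = 2π√(r³/μ) = 2π√((6.636×10⁶)³ / 3.986×10¹⁴).
r³/μ = 7.333×10⁵ s², so T = 2π × 8.563×10² = 5.380×10³ s.
Converting: 5.380×10³ s ÷ 3600 = 1.495 h.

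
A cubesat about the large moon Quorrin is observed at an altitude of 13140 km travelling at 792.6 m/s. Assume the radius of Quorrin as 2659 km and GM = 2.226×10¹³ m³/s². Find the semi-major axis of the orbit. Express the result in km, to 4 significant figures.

r = 2659 + 13140 = 15799 km = 1.580×10⁷ m.
Vis-viva rearranged: 1/a = 2/r − v²/μ = 1.266×10⁻⁷ − 2.822×10⁻⁸ = 9.837×10⁻⁸ m⁻¹.
a = 1.017×10⁷ m = 10166 km.

a ≈ 10170 km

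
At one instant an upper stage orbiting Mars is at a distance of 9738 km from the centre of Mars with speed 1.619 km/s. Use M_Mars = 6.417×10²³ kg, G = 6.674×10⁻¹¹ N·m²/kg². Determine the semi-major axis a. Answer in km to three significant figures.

μ = GM = 6.674×10⁻¹¹ × 6.417×10²³ = 4.283×10¹³ m³/s².
r = 9.738×10⁶ m.
Specific orbital energy ε = v²/2 − μ/r = (1619)²/2 − 4.283×10¹³/9.738×10⁶ = -3.087×10⁶ J/kg.
Since ε = −μ/(2a), a = −μ/(2ε) = 6.936×10⁶ m = 6935.9 km.

a ≈ 6940 km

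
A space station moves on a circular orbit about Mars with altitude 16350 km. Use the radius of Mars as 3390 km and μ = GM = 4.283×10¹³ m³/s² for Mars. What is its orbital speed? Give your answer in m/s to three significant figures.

v ≈ 1470 m/s

r = 3390 + 16350 = 19740 km = 1.9740×10⁷ m.
For a circular orbit v = √(μ/r) = √(4.283×10¹³ / 1.974×10⁷) = √(2.170×10⁶) = 1473 m/s.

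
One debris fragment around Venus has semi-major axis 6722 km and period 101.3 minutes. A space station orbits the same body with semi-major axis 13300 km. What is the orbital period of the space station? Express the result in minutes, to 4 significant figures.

T₂ ≈ 281.9 minutes

Kepler's third law: T² ∝ a³, so T₂ = T₁ (a₂/a₁)^(3/2).
a₂/a₁ = 1.979, (a₂/a₁)^(3/2) = 2.783.
T₂ = 101.3 × 2.783 = 281.9 minutes.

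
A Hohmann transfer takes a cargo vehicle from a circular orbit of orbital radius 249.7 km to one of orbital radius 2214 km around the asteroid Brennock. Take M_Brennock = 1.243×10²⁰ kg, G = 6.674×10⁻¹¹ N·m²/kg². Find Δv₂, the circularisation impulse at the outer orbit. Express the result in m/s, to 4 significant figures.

μ = GM = 6.674×10⁻¹¹ × 1.243×10²⁰ = 8.296×10⁹ m³/s².
r₁ = 249.7 km = 2.497×10⁵ m.
r₂ = 2214 km = 2.214×10⁶ m.
Transfer ellipse a_t = (r₁ + r₂)/2 = 1.232×10⁶ m.
At r₁: circular v_c1 = √(μ/r₁) = 182.3 m/s; transfer-periapsis v_p = √[μ(2/r₁ − 1/a_t)] = 244.4 m/s.
At r₂: circular v_c2 = √(μ/r₂) = 61.21 m/s; transfer-apoapsis v_a = √[μ(2/r₂ − 1/a_t)] = 27.56 m/s.
Δv₂ = v_c2 − v_a = 33.65 m/s.

Δv ≈ 33.65 m/s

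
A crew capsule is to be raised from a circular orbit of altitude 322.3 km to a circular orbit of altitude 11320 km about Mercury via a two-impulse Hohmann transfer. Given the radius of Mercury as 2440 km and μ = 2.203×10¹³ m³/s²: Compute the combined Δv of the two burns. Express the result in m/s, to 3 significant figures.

Δv_total ≈ 1350 m/s

r₁ = 2440 + 322.3 = 2762.3 km = 2.7623×10⁶ m.
r₂ = 2440 + 11320 = 13760 km = 1.3760×10⁷ m.
Transfer ellipse a_t = (r₁ + r₂)/2 = 8.261×10⁶ m.
At r₁: circular v_c1 = √(μ/r₁) = 2824 m/s; transfer-periherm v_p = √[μ(2/r₁ − 1/a_t)] = 3645 m/s.
Δv₁ = v_p − v_c1 = 820.6 m/s.
At r₂: circular v_c2 = √(μ/r₂) = 1265 m/s; transfer-apoherm v_a = √[μ(2/r₂ − 1/a_t)] = 731.7 m/s.
Δv₂ = v_c2 − v_a = 533.6 m/s.
Total Δv = Δv₁ + Δv₂ = 1354 m/s.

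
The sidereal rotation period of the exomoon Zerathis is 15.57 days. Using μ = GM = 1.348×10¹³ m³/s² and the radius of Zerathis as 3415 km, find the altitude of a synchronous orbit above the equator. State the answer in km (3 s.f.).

h_sync ≈ 81800 km

T = 15.57 days = 1.345×10⁶ s.
A synchronous orbit has period T, so by Kepler's third law a = (μT²/4π²)^(1/3).
μT²/4π² = 1.348×10¹³ × (1.345×10⁶)² / 39.48 = 6.179×10²³ m³.
a = 8.517×10⁷ m = 85175 km.
Altitude h = a − R = 85175 − 3415 = 81760 km.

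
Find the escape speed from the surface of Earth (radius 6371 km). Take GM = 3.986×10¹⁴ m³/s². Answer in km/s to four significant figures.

v_esc ≈ 11.19 km/s

r = R = 6.371×10⁶ m.
Escape speed v_esc = √(2μ/r) = √(2 × 3.986×10¹⁴ / 6.371×10⁶) = √(1.251×10⁸) = 11190 m/s.
= 11.19 km/s.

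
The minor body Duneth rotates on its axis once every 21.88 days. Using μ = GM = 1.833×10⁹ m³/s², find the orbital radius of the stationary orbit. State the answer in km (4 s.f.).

T = 21.88 days = 1.890×10⁶ s.
A synchronous orbit has period T, so by Kepler's third law a = (μT²/4π²)^(1/3).
μT²/4π² = 1.833×10⁹ × (1.890×10⁶)² / 39.48 = 1.659×10²⁰ m³.
a = 5.495×10⁶ m = 5495.1 km.

r_sync ≈ 5495 km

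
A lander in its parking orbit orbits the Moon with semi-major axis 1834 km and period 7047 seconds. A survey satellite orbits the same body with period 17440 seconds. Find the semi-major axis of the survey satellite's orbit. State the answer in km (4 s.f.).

Kepler's third law: a³ ∝ T², so a₂ = a₁ (T₂/T₁)^(2/3).
T₂/T₁ = 2.475, (T₂/T₁)^(2/3) = 1.830.
a₂ = 1834 × 1.830 = 3356 km.

a₂ ≈ 3356 km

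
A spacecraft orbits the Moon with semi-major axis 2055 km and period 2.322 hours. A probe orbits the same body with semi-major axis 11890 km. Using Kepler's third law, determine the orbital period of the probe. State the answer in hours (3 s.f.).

Kepler's third law: T² ∝ a³, so T₂ = T₁ (a₂/a₁)^(3/2).
a₂/a₁ = 5.786, (a₂/a₁)^(3/2) = 13.92.
T₂ = 2.322 × 13.92 = 32.32 hours.

T₂ ≈ 32.3 hours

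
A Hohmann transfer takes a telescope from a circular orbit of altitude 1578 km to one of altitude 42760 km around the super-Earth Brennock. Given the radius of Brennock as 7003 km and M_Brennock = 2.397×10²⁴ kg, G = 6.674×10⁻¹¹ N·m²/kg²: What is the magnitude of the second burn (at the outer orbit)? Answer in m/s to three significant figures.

Δv ≈ 821 m/s

μ = GM = 6.674×10⁻¹¹ × 2.397×10²⁴ = 1.600×10¹⁴ m³/s².
r₁ = 7003 + 1578 = 8581.0 km = 8.5810×10⁶ m.
r₂ = 7003 + 42760 = 49763 km = 4.9763×10⁷ m.
Transfer ellipse a_t = (r₁ + r₂)/2 = 2.917×10⁷ m.
At r₁: circular v_c1 = √(μ/r₁) = 4318 m/s; transfer-periapsis v_p = √[μ(2/r₁ − 1/a_t)] = 5639 m/s.
At r₂: circular v_c2 = √(μ/r₂) = 1793 m/s; transfer-apoapsis v_a = √[μ(2/r₂ − 1/a_t)] = 972.4 m/s.
Δv₂ = v_c2 − v_a = 820.5 m/s.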